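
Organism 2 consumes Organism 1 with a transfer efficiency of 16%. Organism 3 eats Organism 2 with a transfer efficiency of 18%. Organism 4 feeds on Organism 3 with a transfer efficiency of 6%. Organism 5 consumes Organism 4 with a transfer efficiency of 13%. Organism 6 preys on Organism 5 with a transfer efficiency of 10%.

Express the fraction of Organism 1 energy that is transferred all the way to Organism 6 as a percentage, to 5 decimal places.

Product of link efficiencies: 0.16 × 0.18 × 0.06 × 0.13 × 0.1 = 0.000022464
As a percentage: 0.000022464 × 100 = 0.00225%

0.00225%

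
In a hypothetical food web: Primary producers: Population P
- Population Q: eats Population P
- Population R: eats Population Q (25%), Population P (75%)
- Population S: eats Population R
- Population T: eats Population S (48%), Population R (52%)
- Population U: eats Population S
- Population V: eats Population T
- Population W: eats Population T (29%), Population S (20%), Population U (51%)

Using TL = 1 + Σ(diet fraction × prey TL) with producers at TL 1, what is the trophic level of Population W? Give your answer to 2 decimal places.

Population Q: 1 + 1 = 2
Population R: 1 + (0.25×2 + 0.75×1) = 2.25
Population S: 1 + 2.25 = 3.25
Population T: 1 + (0.48×3.25 + 0.52×2.25) = 3.73
Population U: 1 + 3.25 = 4.25
Population V: 1 + 3.73 = 4.73
Population W: 1 + (0.29×3.73 + 0.2×3.25 + 0.51×4.25) = 4.8992

4.90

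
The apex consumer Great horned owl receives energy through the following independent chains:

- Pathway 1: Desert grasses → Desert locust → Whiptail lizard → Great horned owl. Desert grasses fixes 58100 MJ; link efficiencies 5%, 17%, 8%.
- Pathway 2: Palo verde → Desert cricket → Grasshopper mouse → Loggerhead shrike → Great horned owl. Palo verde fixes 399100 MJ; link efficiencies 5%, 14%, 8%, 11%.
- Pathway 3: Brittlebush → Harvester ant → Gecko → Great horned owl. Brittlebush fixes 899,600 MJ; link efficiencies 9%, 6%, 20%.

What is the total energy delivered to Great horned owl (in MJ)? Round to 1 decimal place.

Pathway 1: 58100 × 0.05 × 0.17 × 0.08 = 39.508 MJ
Pathway 2: 399100 × 0.05 × 0.14 × 0.08 × 0.11 = 24.58456 MJ
Pathway 3: 899600 × 0.09 × 0.06 × 0.2 = 971.568 MJ
Total at Great horned owl: 39.508 + 24.58456 + 971.568 = 1035.66056 MJ

1035.7 MJ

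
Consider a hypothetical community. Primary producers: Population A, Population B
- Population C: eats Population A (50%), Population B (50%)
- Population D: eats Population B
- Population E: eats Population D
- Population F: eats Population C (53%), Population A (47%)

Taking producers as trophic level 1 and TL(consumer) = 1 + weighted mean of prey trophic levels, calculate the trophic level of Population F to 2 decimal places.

Population C: 1 + (0.5×1 + 0.5×1) = 2
Population D: 1 + 1 = 2
Population E: 1 + 2 = 3
Population F: 1 + (0.53×2 + 0.47×1) = 2.53

2.53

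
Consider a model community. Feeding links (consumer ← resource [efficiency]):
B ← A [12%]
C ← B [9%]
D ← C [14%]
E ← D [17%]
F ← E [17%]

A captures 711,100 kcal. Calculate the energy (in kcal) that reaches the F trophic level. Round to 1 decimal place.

31.1 kcal

B: 711100 × 0.12 = 85332 kcal
C: 85332 × 0.09 = 7679.88 kcal
D: 7679.88 × 0.14 = 1075.1832 kcal
E: 1075.1832 × 0.17 = 182.781144 kcal
F: 182.781144 × 0.17 = 31.07279448 kcal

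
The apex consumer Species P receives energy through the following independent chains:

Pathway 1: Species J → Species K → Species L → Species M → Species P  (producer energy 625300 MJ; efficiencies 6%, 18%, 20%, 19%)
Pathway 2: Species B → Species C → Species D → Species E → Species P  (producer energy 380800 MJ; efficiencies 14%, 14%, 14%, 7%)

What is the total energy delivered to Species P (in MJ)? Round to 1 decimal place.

Pathway 1: 625300 × 0.06 × 0.18 × 0.2 × 0.19 = 256.62312 MJ
Pathway 2: 380800 × 0.14 × 0.14 × 0.14 × 0.07 = 73.144064 MJ
Total at Species P: 256.62312 + 73.144064 = 329.767184 MJ

329.8 MJ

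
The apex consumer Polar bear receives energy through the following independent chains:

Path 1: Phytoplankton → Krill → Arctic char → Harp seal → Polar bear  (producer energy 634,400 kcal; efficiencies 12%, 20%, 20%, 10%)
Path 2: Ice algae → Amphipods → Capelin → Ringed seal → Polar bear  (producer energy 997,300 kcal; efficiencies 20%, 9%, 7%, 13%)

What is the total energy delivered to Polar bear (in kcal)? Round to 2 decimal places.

467.87 kcal

Path 1: 634400 × 0.12 × 0.2 × 0.2 × 0.1 = 304.512 kcal
Path 2: 997300 × 0.2 × 0.09 × 0.07 × 0.13 = 163.35774 kcal
Total at Polar bear: 304.512 + 163.35774 = 467.86974 kcal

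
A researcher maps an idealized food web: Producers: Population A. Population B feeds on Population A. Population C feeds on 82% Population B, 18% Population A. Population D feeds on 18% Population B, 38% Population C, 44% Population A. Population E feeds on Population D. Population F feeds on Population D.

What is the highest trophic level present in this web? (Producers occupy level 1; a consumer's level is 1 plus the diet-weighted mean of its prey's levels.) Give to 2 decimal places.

3.87

Population B: 1 + 1 = 2
Population C: 1 + (0.82×2 + 0.18×1) = 2.82
Population D: 1 + (0.18×2 + 0.38×2.82 + 0.44×1) = 2.8716
Population E: 1 + 2.8716 = 3.8716
Population F: 1 + 2.8716 = 3.8716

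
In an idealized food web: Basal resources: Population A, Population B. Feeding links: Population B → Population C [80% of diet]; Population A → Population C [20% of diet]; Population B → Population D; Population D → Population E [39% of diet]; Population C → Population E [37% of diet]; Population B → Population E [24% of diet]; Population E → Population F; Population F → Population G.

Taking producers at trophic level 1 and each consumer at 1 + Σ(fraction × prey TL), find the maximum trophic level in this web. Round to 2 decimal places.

Population C: 1 + (0.8×1 + 0.2×1) = 2
Population D: 1 + 1 = 2
Population E: 1 + (0.39×2 + 0.37×2 + 0.24×1) = 2.76
Population F: 1 + 2.76 = 3.76
Population G: 1 + 3.76 = 4.76

4.76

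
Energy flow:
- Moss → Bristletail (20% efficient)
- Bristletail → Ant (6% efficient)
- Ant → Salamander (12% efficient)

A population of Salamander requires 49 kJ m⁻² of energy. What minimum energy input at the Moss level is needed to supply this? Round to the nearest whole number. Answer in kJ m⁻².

34028 kJ m⁻²

Cumulative transfer efficiency: 0.2 × 0.06 × 0.12 = 0.00144
Moss energy = 49 / 0.00144 = 34028 kJ m⁻²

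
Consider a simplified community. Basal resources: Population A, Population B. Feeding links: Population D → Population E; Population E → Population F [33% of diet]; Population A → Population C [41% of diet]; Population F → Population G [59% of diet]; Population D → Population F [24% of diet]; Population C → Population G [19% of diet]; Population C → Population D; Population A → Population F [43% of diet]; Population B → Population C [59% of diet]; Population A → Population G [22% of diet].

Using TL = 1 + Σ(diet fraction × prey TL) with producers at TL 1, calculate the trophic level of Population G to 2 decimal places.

3.65

Population C: 1 + (0.41×1 + 0.59×1) = 2
Population D: 1 + 2 = 3
Population E: 1 + 3 = 4
Population F: 1 + (0.33×4 + 0.43×1 + 0.24×3) = 3.47
Population G: 1 + (0.59×3.47 + 0.22×1 + 0.19×2) = 3.6473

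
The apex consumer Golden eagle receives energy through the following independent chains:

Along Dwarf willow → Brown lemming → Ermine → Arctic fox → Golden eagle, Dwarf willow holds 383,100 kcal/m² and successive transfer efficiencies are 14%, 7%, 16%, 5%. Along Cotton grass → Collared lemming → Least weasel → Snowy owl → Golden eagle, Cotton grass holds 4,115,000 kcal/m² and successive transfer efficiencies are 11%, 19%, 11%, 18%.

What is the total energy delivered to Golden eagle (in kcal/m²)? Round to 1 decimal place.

1732.9 kcal/m²

Via Dwarf willow: 383100 × 0.14 × 0.07 × 0.16 × 0.05 = 30.03504 kcal/m²
Via Cotton grass: 4115000 × 0.11 × 0.19 × 0.11 × 0.18 = 1702.8693 kcal/m²
Total at Golden eagle: 30.03504 + 1702.8693 = 1732.90434 kcal/m²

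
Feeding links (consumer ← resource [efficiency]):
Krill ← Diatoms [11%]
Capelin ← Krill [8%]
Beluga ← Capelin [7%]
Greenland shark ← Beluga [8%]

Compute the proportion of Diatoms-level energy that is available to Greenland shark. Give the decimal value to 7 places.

Product of link efficiencies: 0.11 × 0.08 × 0.07 × 0.08 = 0.00004928

0.0000493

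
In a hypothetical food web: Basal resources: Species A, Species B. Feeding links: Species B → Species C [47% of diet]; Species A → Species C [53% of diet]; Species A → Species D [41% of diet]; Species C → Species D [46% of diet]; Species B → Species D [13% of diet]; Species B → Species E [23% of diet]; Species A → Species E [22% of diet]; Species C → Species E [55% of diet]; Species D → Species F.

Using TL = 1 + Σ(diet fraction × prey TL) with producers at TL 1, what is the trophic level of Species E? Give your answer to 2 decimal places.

2.55

Species C: 1 + (0.47×1 + 0.53×1) = 2
Species D: 1 + (0.41×1 + 0.46×2 + 0.13×1) = 2.46
Species E: 1 + (0.23×1 + 0.22×1 + 0.55×2) = 2.55
Species F: 1 + 2.46 = 3.46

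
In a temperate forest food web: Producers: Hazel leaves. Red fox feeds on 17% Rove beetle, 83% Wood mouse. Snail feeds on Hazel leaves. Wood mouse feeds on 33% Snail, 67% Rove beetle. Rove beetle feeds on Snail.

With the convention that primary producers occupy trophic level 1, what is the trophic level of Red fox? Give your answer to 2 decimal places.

4.56

Snail: 1 + 1 = 2
Rove beetle: 1 + 2 = 3
Wood mouse: 1 + (0.33×2 + 0.67×3) = 3.67
Red fox: 1 + (0.17×3 + 0.83×3.67) = 4.5561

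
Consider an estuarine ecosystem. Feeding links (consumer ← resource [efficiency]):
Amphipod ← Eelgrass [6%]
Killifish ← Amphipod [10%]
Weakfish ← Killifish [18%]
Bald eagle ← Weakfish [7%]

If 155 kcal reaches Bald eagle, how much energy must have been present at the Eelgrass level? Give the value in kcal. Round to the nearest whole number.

2050265 kcal

Cumulative transfer efficiency: 0.06 × 0.1 × 0.18 × 0.07 = 0.0000756
Eelgrass energy = 155 / 0.0000756 = 2050265 kcal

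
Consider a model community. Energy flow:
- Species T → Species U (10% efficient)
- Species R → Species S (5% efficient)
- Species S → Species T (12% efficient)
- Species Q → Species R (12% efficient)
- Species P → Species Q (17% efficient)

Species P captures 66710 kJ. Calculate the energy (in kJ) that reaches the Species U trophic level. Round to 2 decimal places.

Species Q: 66710 × 0.17 = 11340.7 kJ
Species R: 11340.7 × 0.12 = 1360.884 kJ
Species S: 1360.884 × 0.05 = 68.0442 kJ
Species T: 68.0442 × 0.12 = 8.165304 kJ
Species U: 8.165304 × 0.1 = 0.8165304 kJ

0.82 kJ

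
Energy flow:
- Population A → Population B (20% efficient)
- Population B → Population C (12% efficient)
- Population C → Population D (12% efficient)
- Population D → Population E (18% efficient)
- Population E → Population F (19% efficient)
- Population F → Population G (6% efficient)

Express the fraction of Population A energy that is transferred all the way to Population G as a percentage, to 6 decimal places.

Product of link efficiencies: 0.2 × 0.12 × 0.12 × 0.18 × 0.19 × 0.06 = 0.00000590976
As a percentage: 0.00000590976 × 100 = 0.000591%

0.000591%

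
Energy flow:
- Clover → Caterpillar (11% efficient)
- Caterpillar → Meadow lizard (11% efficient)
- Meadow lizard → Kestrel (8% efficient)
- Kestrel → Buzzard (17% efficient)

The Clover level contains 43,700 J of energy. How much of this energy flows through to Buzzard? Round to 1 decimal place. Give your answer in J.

7.2 J

Caterpillar: 43700 × 0.11 = 4807 J
Meadow lizard: 4807 × 0.11 = 528.77 J
Kestrel: 528.77 × 0.08 = 42.3016 J
Buzzard: 42.3016 × 0.17 = 7.191272 J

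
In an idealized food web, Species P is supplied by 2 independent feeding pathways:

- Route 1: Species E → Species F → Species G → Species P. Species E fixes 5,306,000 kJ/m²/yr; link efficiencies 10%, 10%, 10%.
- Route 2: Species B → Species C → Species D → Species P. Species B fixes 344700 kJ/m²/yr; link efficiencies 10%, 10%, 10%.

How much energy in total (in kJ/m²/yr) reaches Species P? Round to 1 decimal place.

5650.7 kJ/m²/yr

Route 1: 5306000 × 0.1 × 0.1 × 0.1 = 5306 kJ/m²/yr
Route 2: 344700 × 0.1 × 0.1 × 0.1 = 344.7 kJ/m²/yr
Total at Species P: 5306 + 344.7 = 5650.7 kJ/m²/yr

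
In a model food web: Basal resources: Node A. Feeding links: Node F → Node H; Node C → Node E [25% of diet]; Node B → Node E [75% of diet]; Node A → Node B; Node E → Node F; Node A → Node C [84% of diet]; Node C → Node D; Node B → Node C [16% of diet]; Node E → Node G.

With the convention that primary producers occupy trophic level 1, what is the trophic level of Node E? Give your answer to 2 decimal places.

3.04

Node B: 1 + 1 = 2
Node C: 1 + (0.84×1 + 0.16×2) = 2.16
Node D: 1 + 2.16 = 3.16
Node E: 1 + (0.25×2.16 + 0.75×2) = 3.04
Node F: 1 + 3.04 = 4.04
Node G: 1 + 3.04 = 4.04
Node H: 1 + 4.04 = 5.04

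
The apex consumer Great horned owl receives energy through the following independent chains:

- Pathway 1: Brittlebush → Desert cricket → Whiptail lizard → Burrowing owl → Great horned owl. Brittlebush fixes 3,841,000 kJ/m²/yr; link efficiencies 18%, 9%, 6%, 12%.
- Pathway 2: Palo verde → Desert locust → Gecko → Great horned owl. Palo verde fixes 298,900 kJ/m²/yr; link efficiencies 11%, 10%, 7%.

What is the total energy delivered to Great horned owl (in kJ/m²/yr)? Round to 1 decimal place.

Pathway 1: 3841000 × 0.18 × 0.09 × 0.06 × 0.12 = 448.01424 kJ/m²/yr
Pathway 2: 298900 × 0.11 × 0.1 × 0.07 = 230.153 kJ/m²/yr
Total at Great horned owl: 448.01424 + 230.153 = 678.16724 kJ/m²/yr

678.2 kJ/m²/yr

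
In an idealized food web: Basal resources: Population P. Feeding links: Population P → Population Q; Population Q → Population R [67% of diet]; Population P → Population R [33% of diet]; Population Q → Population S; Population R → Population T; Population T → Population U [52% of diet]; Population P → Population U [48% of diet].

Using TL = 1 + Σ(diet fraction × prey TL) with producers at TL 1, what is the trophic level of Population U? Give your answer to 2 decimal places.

3.39

Population Q: 1 + 1 = 2
Population R: 1 + (0.67×2 + 0.33×1) = 2.67
Population S: 1 + 2 = 3
Population T: 1 + 2.67 = 3.67
Population U: 1 + (0.52×3.67 + 0.48×1) = 3.3884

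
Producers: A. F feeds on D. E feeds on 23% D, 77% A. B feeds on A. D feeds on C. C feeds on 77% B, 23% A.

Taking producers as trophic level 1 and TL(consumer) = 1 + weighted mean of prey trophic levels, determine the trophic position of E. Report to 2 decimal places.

2.64

B: 1 + 1 = 2
C: 1 + (0.77×2 + 0.23×1) = 2.77
D: 1 + 2.77 = 3.77
E: 1 + (0.23×3.77 + 0.77×1) = 2.6371
F: 1 + 3.77 = 4.77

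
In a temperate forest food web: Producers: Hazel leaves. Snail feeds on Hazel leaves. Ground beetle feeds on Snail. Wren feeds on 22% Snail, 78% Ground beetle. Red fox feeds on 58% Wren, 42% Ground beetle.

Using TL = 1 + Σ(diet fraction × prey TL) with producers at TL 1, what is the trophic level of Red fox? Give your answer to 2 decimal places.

4.45

Snail: 1 + 1 = 2
Ground beetle: 1 + 2 = 3
Wren: 1 + (0.22×2 + 0.78×3) = 3.78
Red fox: 1 + (0.58×3.78 + 0.42×3) = 4.4524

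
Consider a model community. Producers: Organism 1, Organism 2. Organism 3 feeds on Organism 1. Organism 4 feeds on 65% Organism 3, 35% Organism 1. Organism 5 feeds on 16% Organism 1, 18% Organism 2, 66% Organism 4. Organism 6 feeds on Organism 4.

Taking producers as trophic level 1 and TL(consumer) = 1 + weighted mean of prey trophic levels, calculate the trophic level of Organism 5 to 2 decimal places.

3.09

Organism 3: 1 + 1 = 2
Organism 4: 1 + (0.65×2 + 0.35×1) = 2.65
Organism 5: 1 + (0.16×1 + 0.18×1 + 0.66×2.65) = 3.089
Organism 6: 1 + 2.65 = 3.65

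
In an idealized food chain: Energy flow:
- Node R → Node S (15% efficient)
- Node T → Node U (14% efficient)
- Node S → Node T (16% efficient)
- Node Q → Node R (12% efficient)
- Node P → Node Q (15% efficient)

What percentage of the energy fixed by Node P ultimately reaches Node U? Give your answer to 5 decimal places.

0.00605%

Product of link efficiencies: 0.15 × 0.12 × 0.15 × 0.16 × 0.14 = 0.00006048
As a percentage: 0.00006048 × 100 = 0.00605%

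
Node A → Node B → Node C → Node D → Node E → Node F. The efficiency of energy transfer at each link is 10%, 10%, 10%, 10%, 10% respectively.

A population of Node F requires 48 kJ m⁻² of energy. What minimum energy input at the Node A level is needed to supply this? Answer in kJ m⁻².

Cumulative transfer efficiency: 0.1 × 0.1 × 0.1 × 0.1 × 0.1 = 0.00001
Node A energy = 48 / 0.00001 = 4800000 kJ m⁻²

4800000 kJ m⁻²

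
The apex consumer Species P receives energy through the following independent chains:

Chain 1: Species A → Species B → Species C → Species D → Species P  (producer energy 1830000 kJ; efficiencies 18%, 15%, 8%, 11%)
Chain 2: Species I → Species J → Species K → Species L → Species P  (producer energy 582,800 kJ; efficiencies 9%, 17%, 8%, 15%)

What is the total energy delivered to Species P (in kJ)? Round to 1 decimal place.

541.8 kJ

Chain 1: 1830000 × 0.18 × 0.15 × 0.08 × 0.11 = 434.808 kJ
Chain 2: 582800 × 0.09 × 0.17 × 0.08 × 0.15 = 107.00208 kJ
Total at Species P: 434.808 + 107.00208 = 541.81008 kJ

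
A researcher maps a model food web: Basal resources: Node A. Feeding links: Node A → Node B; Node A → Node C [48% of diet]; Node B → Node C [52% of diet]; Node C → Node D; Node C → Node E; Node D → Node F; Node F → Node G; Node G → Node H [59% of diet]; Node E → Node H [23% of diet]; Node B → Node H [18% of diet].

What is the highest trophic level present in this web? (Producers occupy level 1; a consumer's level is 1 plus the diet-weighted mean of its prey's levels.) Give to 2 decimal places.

5.52

Node B: 1 + 1 = 2
Node C: 1 + (0.48×1 + 0.52×2) = 2.52
Node D: 1 + 2.52 = 3.52
Node E: 1 + 2.52 = 3.52
Node F: 1 + 3.52 = 4.52
Node G: 1 + 4.52 = 5.52
Node H: 1 + (0.59×5.52 + 0.23×3.52 + 0.18×2) = 5.4264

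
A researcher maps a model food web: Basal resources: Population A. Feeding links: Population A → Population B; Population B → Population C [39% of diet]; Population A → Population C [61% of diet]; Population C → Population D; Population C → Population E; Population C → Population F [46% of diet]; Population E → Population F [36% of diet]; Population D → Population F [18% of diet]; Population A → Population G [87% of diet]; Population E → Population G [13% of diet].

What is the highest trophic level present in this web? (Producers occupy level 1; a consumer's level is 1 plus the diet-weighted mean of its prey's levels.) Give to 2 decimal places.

3.93

Population B: 1 + 1 = 2
Population C: 1 + (0.39×2 + 0.61×1) = 2.39
Population D: 1 + 2.39 = 3.39
Population E: 1 + 2.39 = 3.39
Population F: 1 + (0.46×2.39 + 0.36×3.39 + 0.18×3.39) = 3.93
Population G: 1 + (0.87×1 + 0.13×3.39) = 2.3107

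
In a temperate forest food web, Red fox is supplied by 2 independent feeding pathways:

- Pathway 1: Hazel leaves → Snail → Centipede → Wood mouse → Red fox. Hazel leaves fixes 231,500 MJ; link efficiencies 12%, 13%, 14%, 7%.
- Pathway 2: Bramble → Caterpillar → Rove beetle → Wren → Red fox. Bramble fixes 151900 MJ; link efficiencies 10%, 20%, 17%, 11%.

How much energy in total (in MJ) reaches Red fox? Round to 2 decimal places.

92.20 MJ

Pathway 1: 231500 × 0.12 × 0.13 × 0.14 × 0.07 = 35.39172 MJ
Pathway 2: 151900 × 0.1 × 0.2 × 0.17 × 0.11 = 56.8106 MJ
Total at Red fox: 35.39172 + 56.8106 = 92.20232 MJ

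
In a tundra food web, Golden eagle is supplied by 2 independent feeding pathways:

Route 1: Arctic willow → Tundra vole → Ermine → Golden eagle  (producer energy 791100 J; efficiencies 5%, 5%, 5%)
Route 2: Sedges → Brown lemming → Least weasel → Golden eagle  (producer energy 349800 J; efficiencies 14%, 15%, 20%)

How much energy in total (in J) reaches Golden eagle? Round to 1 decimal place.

1568.0 J

Route 1: 791100 × 0.05 × 0.05 × 0.05 = 98.8875 J
Route 2: 349800 × 0.14 × 0.15 × 0.2 = 1469.16 J
Total at Golden eagle: 98.8875 + 1469.16 = 1568.0475 J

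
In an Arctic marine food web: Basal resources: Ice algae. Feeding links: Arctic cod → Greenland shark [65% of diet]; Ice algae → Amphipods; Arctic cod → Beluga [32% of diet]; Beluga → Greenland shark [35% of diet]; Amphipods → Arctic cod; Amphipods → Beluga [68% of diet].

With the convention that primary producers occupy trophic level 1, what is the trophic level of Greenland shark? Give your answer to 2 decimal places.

Amphipods: 1 + 1 = 2
Arctic cod: 1 + 2 = 3
Beluga: 1 + (0.32×3 + 0.68×2) = 3.32
Greenland shark: 1 + (0.65×3 + 0.35×3.32) = 4.112

4.11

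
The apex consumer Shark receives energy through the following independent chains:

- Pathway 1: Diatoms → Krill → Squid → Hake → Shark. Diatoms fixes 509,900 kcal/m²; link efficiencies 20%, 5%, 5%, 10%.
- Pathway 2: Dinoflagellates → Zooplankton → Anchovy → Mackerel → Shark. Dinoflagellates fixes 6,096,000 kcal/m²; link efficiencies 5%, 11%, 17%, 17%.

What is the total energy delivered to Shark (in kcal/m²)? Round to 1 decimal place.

Pathway 1: 509900 × 0.2 × 0.05 × 0.05 × 0.1 = 25.495 kcal/m²
Pathway 2: 6096000 × 0.05 × 0.11 × 0.17 × 0.17 = 968.9592 kcal/m²
Total at Shark: 25.495 + 968.9592 = 994.4542 kcal/m²

994.5 kcal/m²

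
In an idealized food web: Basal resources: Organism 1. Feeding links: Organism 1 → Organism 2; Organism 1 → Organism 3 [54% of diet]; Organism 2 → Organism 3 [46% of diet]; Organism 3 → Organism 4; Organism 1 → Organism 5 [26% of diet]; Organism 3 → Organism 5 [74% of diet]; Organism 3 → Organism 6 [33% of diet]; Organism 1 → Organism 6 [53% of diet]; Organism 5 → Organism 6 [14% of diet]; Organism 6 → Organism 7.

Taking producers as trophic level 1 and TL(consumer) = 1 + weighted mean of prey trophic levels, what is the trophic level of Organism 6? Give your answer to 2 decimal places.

Organism 2: 1 + 1 = 2
Organism 3: 1 + (0.54×1 + 0.46×2) = 2.46
Organism 4: 1 + 2.46 = 3.46
Organism 5: 1 + (0.26×1 + 0.74×2.46) = 3.0804
Organism 6: 1 + (0.33×2.46 + 0.53×1 + 0.14×3.0804) = 2.773056
Organism 7: 1 + 2.773056 = 3.773056

2.77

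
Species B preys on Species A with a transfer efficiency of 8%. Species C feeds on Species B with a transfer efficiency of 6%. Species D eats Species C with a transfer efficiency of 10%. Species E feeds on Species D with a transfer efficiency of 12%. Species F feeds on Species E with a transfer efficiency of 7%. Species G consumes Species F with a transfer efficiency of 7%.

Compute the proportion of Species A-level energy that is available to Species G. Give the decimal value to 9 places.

Product of link efficiencies: 0.08 × 0.06 × 0.1 × 0.12 × 0.07 × 0.07 = 0.00000028224

0.000000282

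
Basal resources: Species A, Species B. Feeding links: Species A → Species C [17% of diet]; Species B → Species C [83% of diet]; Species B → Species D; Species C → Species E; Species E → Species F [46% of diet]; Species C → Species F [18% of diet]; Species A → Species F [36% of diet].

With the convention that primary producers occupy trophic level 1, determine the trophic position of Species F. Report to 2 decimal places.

Species C: 1 + (0.17×1 + 0.83×1) = 2
Species D: 1 + 1 = 2
Species E: 1 + 2 = 3
Species F: 1 + (0.46×3 + 0.18×2 + 0.36×1) = 3.1

3.10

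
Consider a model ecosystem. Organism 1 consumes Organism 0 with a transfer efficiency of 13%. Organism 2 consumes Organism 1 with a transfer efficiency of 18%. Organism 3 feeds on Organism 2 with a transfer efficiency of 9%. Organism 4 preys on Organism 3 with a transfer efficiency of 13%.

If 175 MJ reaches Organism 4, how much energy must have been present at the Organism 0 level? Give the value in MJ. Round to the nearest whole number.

639199 MJ

Cumulative transfer efficiency: 0.13 × 0.18 × 0.09 × 0.13 = 0.00027378
Organism 0 energy = 175 / 0.00027378 = 639199 MJ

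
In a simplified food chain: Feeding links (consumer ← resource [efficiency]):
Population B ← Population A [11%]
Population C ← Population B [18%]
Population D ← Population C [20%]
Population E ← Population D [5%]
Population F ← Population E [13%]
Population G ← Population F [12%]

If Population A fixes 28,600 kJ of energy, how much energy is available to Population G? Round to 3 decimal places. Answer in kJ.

0.088 kJ

Population B: 28600 × 0.11 = 3146 kJ
Population C: 3146 × 0.18 = 566.28 kJ
Population D: 566.28 × 0.2 = 113.256 kJ
Population E: 113.256 × 0.05 = 5.6628 kJ
Population F: 5.6628 × 0.13 = 0.736164 kJ
Population G: 0.736164 × 0.12 = 0.08833968 kJ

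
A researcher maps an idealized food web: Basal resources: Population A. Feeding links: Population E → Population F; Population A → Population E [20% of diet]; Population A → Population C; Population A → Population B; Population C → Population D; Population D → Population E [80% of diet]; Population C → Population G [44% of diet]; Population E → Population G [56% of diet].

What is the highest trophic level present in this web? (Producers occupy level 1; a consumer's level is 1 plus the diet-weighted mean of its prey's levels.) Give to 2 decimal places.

4.60

Population B: 1 + 1 = 2
Population C: 1 + 1 = 2
Population D: 1 + 2 = 3
Population E: 1 + (0.8×3 + 0.2×1) = 3.6
Population F: 1 + 3.6 = 4.6
Population G: 1 + (0.56×3.6 + 0.44×2) = 3.896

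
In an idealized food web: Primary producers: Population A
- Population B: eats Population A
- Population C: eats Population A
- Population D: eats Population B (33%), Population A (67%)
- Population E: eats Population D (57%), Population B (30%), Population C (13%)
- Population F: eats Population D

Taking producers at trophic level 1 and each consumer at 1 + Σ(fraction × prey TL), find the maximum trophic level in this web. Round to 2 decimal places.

3.33

Population B: 1 + 1 = 2
Population C: 1 + 1 = 2
Population D: 1 + (0.33×2 + 0.67×1) = 2.33
Population E: 1 + (0.57×2.33 + 0.3×2 + 0.13×2) = 3.1881
Population F: 1 + 2.33 = 3.33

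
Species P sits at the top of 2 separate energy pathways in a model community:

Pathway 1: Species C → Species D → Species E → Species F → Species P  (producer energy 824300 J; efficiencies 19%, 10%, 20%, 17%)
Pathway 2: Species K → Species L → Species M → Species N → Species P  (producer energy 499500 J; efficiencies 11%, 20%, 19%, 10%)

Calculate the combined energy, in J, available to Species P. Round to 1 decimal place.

Pathway 1: 824300 × 0.19 × 0.1 × 0.2 × 0.17 = 532.4978 J
Pathway 2: 499500 × 0.11 × 0.2 × 0.19 × 0.1 = 208.791 J
Total at Species P: 532.4978 + 208.791 = 741.2888 J

741.3 J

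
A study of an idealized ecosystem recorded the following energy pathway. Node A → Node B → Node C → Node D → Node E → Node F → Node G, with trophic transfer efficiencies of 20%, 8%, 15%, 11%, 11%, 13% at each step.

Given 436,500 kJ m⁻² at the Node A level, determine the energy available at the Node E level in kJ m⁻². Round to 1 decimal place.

Node B: 436500 × 0.2 = 87300 kJ m⁻²
Node C: 87300 × 0.08 = 6984 kJ m⁻²
Node D: 6984 × 0.15 = 1047.6 kJ m⁻²
Node E: 1047.6 × 0.11 = 115.236 kJ m⁻²

115.2 kJ m⁻²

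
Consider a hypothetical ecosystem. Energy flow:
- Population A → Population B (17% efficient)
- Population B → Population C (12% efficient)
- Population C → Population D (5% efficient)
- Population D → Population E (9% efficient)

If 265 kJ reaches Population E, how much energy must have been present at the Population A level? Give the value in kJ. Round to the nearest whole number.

Cumulative transfer efficiency: 0.17 × 0.12 × 0.05 × 0.09 = 0.0000918
Population A energy = 265 / 0.0000918 = 2886710 kJ

2886710 kJ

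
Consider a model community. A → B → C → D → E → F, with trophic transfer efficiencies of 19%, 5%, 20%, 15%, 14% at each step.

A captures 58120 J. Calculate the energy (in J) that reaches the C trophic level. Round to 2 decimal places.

B: 58120 × 0.19 = 11042.8 J
C: 11042.8 × 0.05 = 552.14 J

552.14 J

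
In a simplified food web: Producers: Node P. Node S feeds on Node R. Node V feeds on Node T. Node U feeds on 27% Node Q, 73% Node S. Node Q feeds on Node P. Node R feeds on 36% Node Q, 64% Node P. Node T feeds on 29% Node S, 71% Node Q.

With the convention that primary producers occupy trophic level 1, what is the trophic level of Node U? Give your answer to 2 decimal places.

3.99

Node Q: 1 + 1 = 2
Node R: 1 + (0.36×2 + 0.64×1) = 2.36
Node S: 1 + 2.36 = 3.36
Node T: 1 + (0.29×3.36 + 0.71×2) = 3.3944
Node U: 1 + (0.27×2 + 0.73×3.36) = 3.9928
Node V: 1 + 3.3944 = 4.3944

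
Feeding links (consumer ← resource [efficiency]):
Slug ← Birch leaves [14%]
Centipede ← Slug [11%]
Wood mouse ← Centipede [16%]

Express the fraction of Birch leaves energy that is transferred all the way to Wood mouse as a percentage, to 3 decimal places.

0.246%

Product of link efficiencies: 0.14 × 0.11 × 0.16 = 0.002464
As a percentage: 0.002464 × 100 = 0.246%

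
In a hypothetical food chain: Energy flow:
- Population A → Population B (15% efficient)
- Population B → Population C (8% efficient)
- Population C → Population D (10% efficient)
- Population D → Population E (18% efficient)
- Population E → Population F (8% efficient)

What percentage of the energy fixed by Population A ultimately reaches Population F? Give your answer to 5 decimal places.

Product of link efficiencies: 0.15 × 0.08 × 0.1 × 0.18 × 0.08 = 0.00001728
As a percentage: 0.00001728 × 100 = 0.00173%

0.00173%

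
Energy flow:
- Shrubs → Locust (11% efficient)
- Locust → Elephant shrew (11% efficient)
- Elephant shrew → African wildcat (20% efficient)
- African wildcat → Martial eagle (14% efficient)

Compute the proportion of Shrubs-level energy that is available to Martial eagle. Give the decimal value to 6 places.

0.000339

Product of link efficiencies: 0.11 × 0.11 × 0.2 × 0.14 = 0.0003388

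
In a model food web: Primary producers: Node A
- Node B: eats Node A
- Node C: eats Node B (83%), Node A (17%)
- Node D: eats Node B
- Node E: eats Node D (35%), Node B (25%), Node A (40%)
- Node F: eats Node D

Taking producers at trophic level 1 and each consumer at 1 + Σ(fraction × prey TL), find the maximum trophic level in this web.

4

Node B: 1 + 1 = 2
Node C: 1 + (0.83×2 + 0.17×1) = 2.83
Node D: 1 + 2 = 3
Node E: 1 + (0.35×3 + 0.25×2 + 0.4×1) = 2.95
Node F: 1 + 3 = 4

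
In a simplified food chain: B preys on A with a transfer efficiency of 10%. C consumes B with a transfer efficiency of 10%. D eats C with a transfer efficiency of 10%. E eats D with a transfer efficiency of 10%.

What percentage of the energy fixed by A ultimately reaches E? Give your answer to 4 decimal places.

Product of link efficiencies: 0.1 × 0.1 × 0.1 × 0.1 = 0.0001
As a percentage: 0.0001 × 100 = 0.0100%

0.0100%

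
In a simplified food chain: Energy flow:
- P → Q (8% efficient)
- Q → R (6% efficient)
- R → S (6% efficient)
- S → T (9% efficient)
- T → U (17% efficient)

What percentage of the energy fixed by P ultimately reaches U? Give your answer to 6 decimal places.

0.000441%

Product of link efficiencies: 0.08 × 0.06 × 0.06 × 0.09 × 0.17 = 0.0000044064
As a percentage: 0.0000044064 × 100 = 0.000441%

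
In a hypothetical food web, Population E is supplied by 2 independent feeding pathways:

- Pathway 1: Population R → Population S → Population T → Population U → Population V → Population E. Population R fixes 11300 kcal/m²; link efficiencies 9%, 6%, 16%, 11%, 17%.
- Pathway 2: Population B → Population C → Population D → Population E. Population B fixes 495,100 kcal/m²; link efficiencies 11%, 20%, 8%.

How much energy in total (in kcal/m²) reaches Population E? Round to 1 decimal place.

Pathway 1: 11300 × 0.09 × 0.06 × 0.16 × 0.11 × 0.17 = 0.18257184 kcal/m²
Pathway 2: 495100 × 0.11 × 0.2 × 0.08 = 871.376 kcal/m²
Total at Population E: 0.18257184 + 871.376 = 871.55857184 kcal/m²

871.6 kcal/m²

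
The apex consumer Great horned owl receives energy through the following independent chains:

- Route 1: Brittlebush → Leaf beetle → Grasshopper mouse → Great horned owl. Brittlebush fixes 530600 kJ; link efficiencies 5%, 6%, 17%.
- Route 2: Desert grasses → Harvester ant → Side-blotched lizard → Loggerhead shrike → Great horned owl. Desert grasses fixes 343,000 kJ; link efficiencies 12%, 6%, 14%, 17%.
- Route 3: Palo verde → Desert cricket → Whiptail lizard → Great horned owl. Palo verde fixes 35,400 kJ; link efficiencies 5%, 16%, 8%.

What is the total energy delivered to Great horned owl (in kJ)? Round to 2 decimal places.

352.04 kJ

Route 1: 530600 × 0.05 × 0.06 × 0.17 = 270.606 kJ
Route 2: 343000 × 0.12 × 0.06 × 0.14 × 0.17 = 58.77648 kJ
Route 3: 35400 × 0.05 × 0.16 × 0.08 = 22.656 kJ
Total at Great horned owl: 270.606 + 58.77648 + 22.656 = 352.03848 kJ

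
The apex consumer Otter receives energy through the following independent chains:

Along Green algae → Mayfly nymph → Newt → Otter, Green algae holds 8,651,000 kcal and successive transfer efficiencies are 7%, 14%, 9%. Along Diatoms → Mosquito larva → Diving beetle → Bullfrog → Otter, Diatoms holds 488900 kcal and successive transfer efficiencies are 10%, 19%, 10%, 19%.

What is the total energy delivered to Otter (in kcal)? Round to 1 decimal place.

7806.7 kcal

Via Green algae: 8651000 × 0.07 × 0.14 × 0.09 = 7630.182 kcal
Via Diatoms: 488900 × 0.1 × 0.19 × 0.1 × 0.19 = 176.4929 kcal
Total at Otter: 7630.182 + 176.4929 = 7806.6749 kcal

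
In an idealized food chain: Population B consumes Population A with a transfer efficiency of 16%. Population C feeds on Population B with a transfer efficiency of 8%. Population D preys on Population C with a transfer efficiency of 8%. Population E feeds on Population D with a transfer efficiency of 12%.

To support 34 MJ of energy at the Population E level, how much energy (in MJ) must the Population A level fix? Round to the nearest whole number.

Cumulative transfer efficiency: 0.16 × 0.08 × 0.08 × 0.12 = 0.00012288
Population A energy = 34 / 0.00012288 = 276693 MJ

276693 MJ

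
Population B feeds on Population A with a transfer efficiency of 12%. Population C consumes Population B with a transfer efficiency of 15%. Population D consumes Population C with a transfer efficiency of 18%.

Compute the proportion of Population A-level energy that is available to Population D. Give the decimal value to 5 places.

Product of link efficiencies: 0.12 × 0.15 × 0.18 = 0.00324

0.00324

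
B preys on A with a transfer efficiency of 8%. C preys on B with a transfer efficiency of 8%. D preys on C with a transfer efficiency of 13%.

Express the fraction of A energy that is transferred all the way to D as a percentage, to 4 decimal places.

Product of link efficiencies: 0.08 × 0.08 × 0.13 = 0.000832
As a percentage: 0.000832 × 100 = 0.0832%

0.0832%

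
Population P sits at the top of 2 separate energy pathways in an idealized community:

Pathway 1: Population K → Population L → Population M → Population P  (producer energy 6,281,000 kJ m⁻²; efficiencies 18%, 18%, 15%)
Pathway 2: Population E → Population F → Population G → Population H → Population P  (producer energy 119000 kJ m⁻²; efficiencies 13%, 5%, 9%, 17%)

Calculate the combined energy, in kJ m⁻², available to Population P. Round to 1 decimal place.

30537.5 kJ m⁻²

Pathway 1: 6281000 × 0.18 × 0.18 × 0.15 = 30525.66 kJ m⁻²
Pathway 2: 119000 × 0.13 × 0.05 × 0.09 × 0.17 = 11.83455 kJ m⁻²
Total at Population P: 30525.66 + 11.83455 = 30537.49455 kJ m⁻²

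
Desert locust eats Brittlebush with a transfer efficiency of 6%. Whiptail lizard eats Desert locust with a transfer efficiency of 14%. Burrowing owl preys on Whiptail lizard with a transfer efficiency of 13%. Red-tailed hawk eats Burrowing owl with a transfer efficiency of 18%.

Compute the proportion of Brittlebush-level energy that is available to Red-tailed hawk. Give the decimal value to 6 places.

0.000197

Product of link efficiencies: 0.06 × 0.14 × 0.13 × 0.18 = 0.00019656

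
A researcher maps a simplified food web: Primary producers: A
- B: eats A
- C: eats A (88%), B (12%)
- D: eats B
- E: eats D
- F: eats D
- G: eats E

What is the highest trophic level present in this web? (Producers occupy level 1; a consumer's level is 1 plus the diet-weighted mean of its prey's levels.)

5

B: 1 + 1 = 2
C: 1 + (0.88×1 + 0.12×2) = 2.12
D: 1 + 2 = 3
E: 1 + 3 = 4
F: 1 + 3 = 4
G: 1 + 4 = 5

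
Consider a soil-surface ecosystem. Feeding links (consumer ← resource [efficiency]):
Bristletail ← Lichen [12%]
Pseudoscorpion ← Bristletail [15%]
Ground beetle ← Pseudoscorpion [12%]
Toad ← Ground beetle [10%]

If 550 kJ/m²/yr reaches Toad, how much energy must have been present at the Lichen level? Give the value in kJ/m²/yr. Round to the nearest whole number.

2546296 kJ/m²/yr

Cumulative transfer efficiency: 0.12 × 0.15 × 0.12 × 0.1 = 0.000216
Lichen energy = 550 / 0.000216 = 2546296 kJ/m²/yr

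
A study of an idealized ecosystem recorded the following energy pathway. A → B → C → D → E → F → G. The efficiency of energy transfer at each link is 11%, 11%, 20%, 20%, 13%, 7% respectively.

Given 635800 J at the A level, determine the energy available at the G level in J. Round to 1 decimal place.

B: 635800 × 0.11 = 69938 J
C: 69938 × 0.11 = 7693.18 J
D: 7693.18 × 0.2 = 1538.636 J
E: 1538.636 × 0.2 = 307.7272 J
F: 307.7272 × 0.13 = 40.004536 J
G: 40.004536 × 0.07 = 2.80031752 J

2.8 J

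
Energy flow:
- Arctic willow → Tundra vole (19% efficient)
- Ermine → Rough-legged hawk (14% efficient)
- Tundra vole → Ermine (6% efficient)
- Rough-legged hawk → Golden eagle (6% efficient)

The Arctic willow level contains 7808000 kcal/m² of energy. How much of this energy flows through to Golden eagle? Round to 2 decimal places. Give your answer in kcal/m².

747.69 kcal/m²

Tundra vole: 7808000 × 0.19 = 1483520 kcal/m²
Ermine: 1483520 × 0.06 = 89011.2 kcal/m²
Rough-legged hawk: 89011.2 × 0.14 = 12461.568 kcal/m²
Golden eagle: 12461.568 × 0.06 = 747.69408 kcal/m²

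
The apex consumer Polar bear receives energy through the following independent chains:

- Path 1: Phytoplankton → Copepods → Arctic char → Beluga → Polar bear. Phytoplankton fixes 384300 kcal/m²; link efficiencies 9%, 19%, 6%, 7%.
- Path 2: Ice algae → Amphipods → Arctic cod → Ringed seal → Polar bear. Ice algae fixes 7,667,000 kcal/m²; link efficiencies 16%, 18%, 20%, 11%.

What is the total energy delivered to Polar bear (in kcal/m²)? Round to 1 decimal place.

Path 1: 384300 × 0.09 × 0.19 × 0.06 × 0.07 = 27.600426 kcal/m²
Path 2: 7667000 × 0.16 × 0.18 × 0.2 × 0.11 = 4857.8112 kcal/m²
Total at Polar bear: 27.600426 + 4857.8112 = 4885.411626 kcal/m²

4885.4 kcal/m²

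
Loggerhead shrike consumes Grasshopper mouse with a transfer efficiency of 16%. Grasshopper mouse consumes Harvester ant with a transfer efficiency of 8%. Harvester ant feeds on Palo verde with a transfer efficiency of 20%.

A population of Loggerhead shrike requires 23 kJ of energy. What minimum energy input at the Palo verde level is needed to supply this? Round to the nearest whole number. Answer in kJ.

Cumulative transfer efficiency: 0.2 × 0.08 × 0.16 = 0.00256
Palo verde energy = 23 / 0.00256 = 8984 kJ

8984 kJ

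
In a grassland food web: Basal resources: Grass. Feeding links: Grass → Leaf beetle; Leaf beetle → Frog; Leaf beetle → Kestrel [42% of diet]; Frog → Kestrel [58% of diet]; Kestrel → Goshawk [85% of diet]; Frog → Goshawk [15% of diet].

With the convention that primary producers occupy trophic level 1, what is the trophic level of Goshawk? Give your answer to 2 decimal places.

4.49

Leaf beetle: 1 + 1 = 2
Frog: 1 + 2 = 3
Kestrel: 1 + (0.42×2 + 0.58×3) = 3.58
Goshawk: 1 + (0.85×3.58 + 0.15×3) = 4.493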